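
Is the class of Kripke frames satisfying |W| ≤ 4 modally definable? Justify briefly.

Any modally definable frame class is closed under disjoint unions.
Any modal formula valid on each of 5 disjoint one-world frames is valid on their disjoint union (validity is preserved under disjoint unions). Each one-world frame has |W|=1≤4, but the union has |W|=5.
So no modal formula (or set of formulas) defines exactly the |W|≤4 frames.

Not definable by any modal formula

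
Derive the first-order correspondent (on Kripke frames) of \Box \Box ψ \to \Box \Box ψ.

\forall x \forall z (x R^2 z \to \exists w (x R^2 w \wedge z = w))

This is a Sahlqvist (Geach-type) schema ◇^0□^2ψ → □^2◇^0ψ.
Minimal-valuation argument: fix x; take any y with xR^0y and any z with xR^2z. Set V(ψ) to the set of worlds R-reachable from y in exactly 2 steps. Then □^2ψ holds at y, so the antecedent holds at x; validity forces ◇^0ψ at z, giving a w with zR^0w and yR^2w.
First-order correspondent: \forall x \forall z (x R^2 z \to \exists w (x R^2 w \wedge z = w)).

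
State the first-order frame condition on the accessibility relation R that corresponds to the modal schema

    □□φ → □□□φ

This is a Sahlqvist (Geach-type) schema ◇^0□^2φ → □^3◇^0φ.
Minimal-valuation argument: fix x; take any y with xR^0y and any z with xR^3z. Set V(φ) to the set of worlds R-reachable from y in exactly 2 steps. Then □^2φ holds at y, so the antecedent holds at x; validity forces ◇^0φ at z, giving a w with zR^0w and yR^2w.
First-order correspondent: ∀x ∀z (xR³z → ∃w (xR²w ∧ z = w)).

∀x ∀z (xR³z → ∃w (xR²w ∧ z = w))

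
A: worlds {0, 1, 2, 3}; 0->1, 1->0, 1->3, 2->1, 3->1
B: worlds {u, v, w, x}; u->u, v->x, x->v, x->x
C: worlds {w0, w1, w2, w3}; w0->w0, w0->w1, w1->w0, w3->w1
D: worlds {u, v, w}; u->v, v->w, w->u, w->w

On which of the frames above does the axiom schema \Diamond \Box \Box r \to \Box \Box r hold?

The schema corresponds to a generalized confluence (Geach) condition: \forall x \forall y \forall z ((xRy \wedge x R^2 z) \to \exists w (y R^2 w \wedge z = w)).
A: fails — 0R1, 0R²0 but no w with 1R²w and 0=w.
B: holds.
C: holds.
D: fails — wRu, wR²u but no t with uR²t and u=t.

B, C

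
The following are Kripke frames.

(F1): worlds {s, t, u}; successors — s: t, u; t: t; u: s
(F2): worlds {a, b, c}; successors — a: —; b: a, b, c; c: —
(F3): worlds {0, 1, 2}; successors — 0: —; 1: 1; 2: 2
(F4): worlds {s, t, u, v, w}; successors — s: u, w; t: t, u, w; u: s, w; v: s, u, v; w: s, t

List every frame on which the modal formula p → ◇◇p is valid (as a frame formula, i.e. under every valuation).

This is the axiom for a generalized confluence (Geach) condition; its first-order frame correspondent is ∀x ∃w (x = w ∧ xR²w).
(F1): satisfies the condition.
(F2): fails — at a but no w with a=w and aR²w.
(F3): fails — at 0 but no w with 0=w and 0R²w.
(F4): satisfies the condition.

(F1), (F4)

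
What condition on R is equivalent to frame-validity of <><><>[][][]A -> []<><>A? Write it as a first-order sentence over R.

forall x forall y forall z ((x R^3 y & xRz) -> exists w (y R^3 w & z R^2 w))

This is a Sahlqvist (Geach-type) schema ◇^3□^3A → □^1◇^2A.
Minimal-valuation argument: fix x; take any y with xR^3y and any z with xR^1z. Set V(A) to the set of worlds R-reachable from y in exactly 3 steps. Then □^3A holds at y, so the antecedent holds at x; validity forces ◇^2A at z, giving a w with zR^2w and yR^3w.
First-order correspondent: forall x forall y forall z ((x R^3 y & xRz) -> exists w (y R^3 w & z R^2 w)).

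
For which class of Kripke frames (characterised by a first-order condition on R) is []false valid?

emptiness of R: forall x forall y ~Rxy

□⊥ is valid iff no world has any successor (otherwise □⊥ fails at any world with one).
The converse is a direct semantic check.
So the correspondent is emptiness of R.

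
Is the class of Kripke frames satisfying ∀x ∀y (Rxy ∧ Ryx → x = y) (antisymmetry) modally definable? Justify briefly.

If a class were modally definable it would be closed under surjective bounded morphisms (Goldblatt–Thomason).
The 8-cycle (worlds w0,w1,w2,w3,w4,w5,w6,w7 with w0→w1→w2→w3→w4→w5→w6→w7→w0) is antisymmetric. Sending even-indexed worlds to a and odd-indexed worlds to b is a surjective bounded morphism onto the two-world frame with a↔b, which is not antisymmetric.
Hence antisymmetry is not modally definable.

Not definable by any modal formula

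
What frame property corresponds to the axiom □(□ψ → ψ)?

shift-reflexivity

Suppose □(□ψ→ψ) is valid. Take Rxy and set V(ψ)={w : Ryw}. Then at y, □ψ holds; since □(□ψ→ψ) at x, □ψ→ψ at y, so ψ at y, i.e. Ryy.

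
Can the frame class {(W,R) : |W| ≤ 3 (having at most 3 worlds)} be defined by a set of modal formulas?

Not modally definable

Any modally definable frame class is closed under disjoint unions.
Any modal formula valid on each of 4 disjoint one-world frames is valid on their disjoint union (validity is preserved under disjoint unions). Each one-world frame has |W|=1≤3, but the union has |W|=4.
So no modal formula (or set of formulas) defines exactly the |W|≤3 frames.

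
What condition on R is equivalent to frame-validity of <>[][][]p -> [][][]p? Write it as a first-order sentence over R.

This is a Sahlqvist (Geach-type) schema ◇^1□^3p → □^3◇^0p.
Minimal-valuation argument: fix x; take any y with xR^1y and any z with xR^3z. Set V(p) to the set of worlds R-reachable from y in exactly 3 steps. Then □^3p holds at y, so the antecedent holds at x; validity forces ◇^0p at z, giving a w with zR^0w and yR^3w.
First-order correspondent: forall x forall y forall z ((xRy & x R^3 z) -> exists w (y R^3 w & z = w)).

forall x forall y forall z ((xRy & x R^3 z) -> exists w (y R^3 w & z = w))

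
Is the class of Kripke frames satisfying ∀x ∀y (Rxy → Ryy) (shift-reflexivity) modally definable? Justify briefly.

This is a Sahlqvist condition; the T□ axiom □(□q → q) defines it.
Suppose □(□q→q) is valid. Take Rxy and set V(q)={w : Ryw}. Then at y, □q holds; since □(□q→q) at x, □q→q at y, so q at y, i.e. Ryy.

Definable; □(□q → q) defines it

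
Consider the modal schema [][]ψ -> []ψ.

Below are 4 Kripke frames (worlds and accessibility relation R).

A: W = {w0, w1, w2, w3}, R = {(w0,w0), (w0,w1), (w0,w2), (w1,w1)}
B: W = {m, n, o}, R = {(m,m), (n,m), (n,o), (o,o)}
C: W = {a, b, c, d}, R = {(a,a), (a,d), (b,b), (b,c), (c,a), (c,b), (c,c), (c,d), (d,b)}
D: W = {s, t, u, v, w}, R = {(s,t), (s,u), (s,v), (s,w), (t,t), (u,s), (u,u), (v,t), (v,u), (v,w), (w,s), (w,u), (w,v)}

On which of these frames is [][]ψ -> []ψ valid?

This is the axiom for density; its first-order frame correspondent is forall x forall y (Rxy -> exists z (Rxz & Rzy)).
A: satisfies the condition.
B: satisfies the condition.
C: satisfies the condition.
D: fails — Rvw but no z with Rvz and Rzw.

A, B, C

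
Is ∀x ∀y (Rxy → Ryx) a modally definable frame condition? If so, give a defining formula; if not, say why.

The condition is symmetry. A defining modal formula is r → □◇r.

Definable; r → □◇r defines it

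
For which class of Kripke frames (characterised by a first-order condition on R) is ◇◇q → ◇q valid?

This is a form of the 4 axiom.
It corresponds to transitivity: ∀x ∀y ∀z (Rxy ∧ Ryz → Rxz).

Transitivity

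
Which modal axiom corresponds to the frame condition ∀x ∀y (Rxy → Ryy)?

This is shift-reflexivity; the standard corresponding axiom is T□: □(□ψ → ψ).
Suppose □(□ψ→ψ) is valid. Take Rxy and set V(ψ)={w : Ryw}. Then at y, □ψ holds; since □(□ψ→ψ) at x, □ψ→ψ at y, so ψ at y, i.e. Ryy.

□(□ψ → ψ)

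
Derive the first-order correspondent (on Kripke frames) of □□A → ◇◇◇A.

∀x ∃w (xR²w ∧ xR³w)

This is a Sahlqvist (Geach-type) schema ◇^0□^2A → □^0◇^3A.
Minimal-valuation argument: fix x; take any y with xR^0y and any z with xR^0z. Set V(A) to the set of worlds R-reachable from y in exactly 2 steps. Then □^2A holds at y, so the antecedent holds at x; validity forces ◇^3A at z, giving a w with zR^3w and yR^2w.
First-order correspondent: ∀x ∃w (xR²w ∧ xR³w).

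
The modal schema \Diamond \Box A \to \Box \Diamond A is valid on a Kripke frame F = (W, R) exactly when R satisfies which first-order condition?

Convergence

Suppose ◇□A→□◇A is valid. Take Rxy, Rxz and set V(A)={w : Ryw}. Then □A at y so ◇□A at x, so □◇A at x, so ◇A at z, giving w with Rzw and Ryw.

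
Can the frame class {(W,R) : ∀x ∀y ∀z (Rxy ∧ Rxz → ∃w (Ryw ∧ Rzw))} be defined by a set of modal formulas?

Yes — defined by ◇□q → □◇q

This is a Sahlqvist condition; the .2 axiom ◇□q → □◇q defines it.
Suppose ◇□q→□◇q is valid. Take Rxy, Rxz and set V(q)={w : Ryw}. Then □q at y so ◇□q at x, so □◇q at x, so ◇q at z, giving w with Rzw and Ryw.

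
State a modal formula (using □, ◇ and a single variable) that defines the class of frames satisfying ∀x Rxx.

A defining formula is □p → p (the T axiom).

□p → p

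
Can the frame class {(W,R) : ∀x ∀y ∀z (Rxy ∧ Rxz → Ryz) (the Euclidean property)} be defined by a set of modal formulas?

The condition is the Euclidean property. A defining modal formula is ◇r → □◇r.
Suppose ◇r→□◇r is valid. Take Rxy, Rxz and set V(r)={y}. Then ◇r at x, so □◇r at x, so ◇r at z, so some w with Rzw has r; w=y, i.e. Rzy. By symmetry of the argument, Ryz.

Definable; ◇r → □◇r defines it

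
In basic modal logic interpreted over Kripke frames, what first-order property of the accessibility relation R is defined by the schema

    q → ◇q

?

This is a form of the T axiom.
It corresponds to reflexivity: ∀x Rxx.

reflexivity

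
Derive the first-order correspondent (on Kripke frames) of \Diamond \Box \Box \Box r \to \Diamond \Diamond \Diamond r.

This is a Sahlqvist (Geach-type) schema ◇^1□^3r → □^0◇^3r.
Minimal-valuation argument: fix x; take any y with xR^1y and any z with xR^0z. Set V(r) to the set of worlds R-reachable from y in exactly 3 steps. Then □^3r holds at y, so the antecedent holds at x; validity forces ◇^3r at z, giving a w with zR^3w and yR^3w.
First-order correspondent: \forall x \forall y (xRy \to \exists w (y R^3 w \wedge x R^3 w)).

\forall x \forall y (xRy \to \exists w (y R^3 w \wedge x R^3 w))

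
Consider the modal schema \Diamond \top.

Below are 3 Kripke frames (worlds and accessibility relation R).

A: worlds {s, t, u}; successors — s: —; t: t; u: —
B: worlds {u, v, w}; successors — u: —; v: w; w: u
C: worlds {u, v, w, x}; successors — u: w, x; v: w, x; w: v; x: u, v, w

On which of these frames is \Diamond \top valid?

C

Frame correspondent (Sahlqvist): \forall x \exists y Rxy — i.e. seriality.
A: fails — world s has no successor.
B: fails — world u has no successor.
C: holds.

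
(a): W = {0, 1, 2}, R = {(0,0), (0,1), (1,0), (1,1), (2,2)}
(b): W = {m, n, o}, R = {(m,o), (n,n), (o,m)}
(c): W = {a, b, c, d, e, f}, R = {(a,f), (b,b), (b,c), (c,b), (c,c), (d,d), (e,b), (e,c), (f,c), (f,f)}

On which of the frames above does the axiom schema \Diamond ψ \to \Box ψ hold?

(b)

This is the axiom for partial functionality; its first-order frame correspondent is \forall x \forall y \forall z (Rxy \wedge Rxz \to y = z).
(a): fails — 0 sees both 0 and 1.
(b): satisfies the condition.
(c): fails — b sees both b and c.
Valid on: (b).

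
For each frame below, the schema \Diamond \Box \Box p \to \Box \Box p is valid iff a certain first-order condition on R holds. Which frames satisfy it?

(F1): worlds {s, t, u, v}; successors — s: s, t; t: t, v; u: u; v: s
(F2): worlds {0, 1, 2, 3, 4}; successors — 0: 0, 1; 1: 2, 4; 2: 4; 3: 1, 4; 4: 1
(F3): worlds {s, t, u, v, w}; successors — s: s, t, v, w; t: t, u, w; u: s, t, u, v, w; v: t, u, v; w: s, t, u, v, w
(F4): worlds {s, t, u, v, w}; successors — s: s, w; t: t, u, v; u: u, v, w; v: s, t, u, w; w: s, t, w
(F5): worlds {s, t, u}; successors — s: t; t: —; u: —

(F3), (F5)

The schema corresponds to a generalized confluence (Geach) condition: \forall x \forall y \forall z ((xRy \wedge x R^2 z) \to \exists w (y R^2 w \wedge z = w)).
(F1): fails — tRv, tR²v but no w with vR²w and v=w.
(F2): fails — 0R1, 0R²0 but no w with 1R²w and 0=w.
(F3): condition met.
(F4): fails — vRs, vR²u but no w* with sR²w* and u=w*.
(F5): condition met.
Valid on: (F3), (F5).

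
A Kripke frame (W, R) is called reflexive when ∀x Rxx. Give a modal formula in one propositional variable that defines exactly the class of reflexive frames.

A defining formula is □s → s (the T axiom).

□s → s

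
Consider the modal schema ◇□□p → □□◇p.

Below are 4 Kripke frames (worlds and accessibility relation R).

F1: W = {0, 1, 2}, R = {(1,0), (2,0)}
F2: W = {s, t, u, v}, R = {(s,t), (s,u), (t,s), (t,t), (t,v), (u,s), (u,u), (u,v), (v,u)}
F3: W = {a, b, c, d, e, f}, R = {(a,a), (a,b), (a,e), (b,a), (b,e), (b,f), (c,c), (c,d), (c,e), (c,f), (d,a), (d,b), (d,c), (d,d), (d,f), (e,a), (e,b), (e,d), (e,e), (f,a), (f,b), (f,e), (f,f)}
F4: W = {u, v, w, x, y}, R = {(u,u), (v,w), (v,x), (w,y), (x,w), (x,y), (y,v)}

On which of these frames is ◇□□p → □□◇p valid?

F1, F2, F3

The schema corresponds to a generalized confluence (Geach) condition: ∀x ∀y ∀z ((xRy ∧ xR²z) → ∃w (yR²w ∧ zRw)).
F1: condition met.
F2: condition met.
F3: condition met.
F4: fails — vRw, vR²w but no t with wR²t and wRt.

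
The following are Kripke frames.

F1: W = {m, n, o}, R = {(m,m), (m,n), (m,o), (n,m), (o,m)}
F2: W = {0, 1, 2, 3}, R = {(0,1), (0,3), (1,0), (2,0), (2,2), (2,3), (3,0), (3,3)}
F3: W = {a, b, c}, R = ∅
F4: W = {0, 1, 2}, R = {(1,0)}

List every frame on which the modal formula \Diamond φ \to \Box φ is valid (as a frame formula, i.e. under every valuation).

Frame correspondent (Sahlqvist): \forall x \forall y \forall z (Rxy \wedge Rxz \to y = z) — i.e. partial functionality.
F1: fails — m sees both m and n.
F2: fails — 0 sees both 1 and 3.
F3: holds.
F4: holds.
Valid on: F3, F4.

F3, F4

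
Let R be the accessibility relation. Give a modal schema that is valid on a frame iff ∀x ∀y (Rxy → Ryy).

□(□s → s)

The condition is shift-reflexivity. The T□ schema □(□s → s) defines it.
Suppose □(□s→s) is valid. Take Rxy and set V(s)={w : Ryw}. Then at y, □s holds; since □(□s→s) at x, □s→s at y, so s at y, i.e. Ryy.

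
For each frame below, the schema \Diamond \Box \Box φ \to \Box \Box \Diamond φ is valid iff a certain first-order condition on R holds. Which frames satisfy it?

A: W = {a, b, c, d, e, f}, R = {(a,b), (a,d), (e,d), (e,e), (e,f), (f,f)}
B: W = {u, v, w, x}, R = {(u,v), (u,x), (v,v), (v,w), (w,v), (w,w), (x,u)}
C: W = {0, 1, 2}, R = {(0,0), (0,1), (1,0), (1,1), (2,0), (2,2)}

This is the axiom for a generalized confluence (Geach) condition; its first-order frame correspondent is \forall x \forall y \forall z ((xRy \wedge x R^2 z) \to \exists w (y R^2 w \wedge zRw)).
A: fails — eRd, eR²d but no w with dR²w and dRw.
B: holds.
C: holds.
Valid on: B, C.

B, C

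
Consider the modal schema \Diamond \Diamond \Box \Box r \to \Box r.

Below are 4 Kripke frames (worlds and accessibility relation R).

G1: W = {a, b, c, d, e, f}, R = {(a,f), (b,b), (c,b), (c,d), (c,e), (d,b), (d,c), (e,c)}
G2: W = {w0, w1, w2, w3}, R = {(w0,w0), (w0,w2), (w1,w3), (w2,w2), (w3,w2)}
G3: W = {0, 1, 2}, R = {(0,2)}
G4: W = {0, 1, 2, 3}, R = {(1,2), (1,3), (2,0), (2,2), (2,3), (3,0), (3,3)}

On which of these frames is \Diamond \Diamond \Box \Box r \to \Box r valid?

Frame correspondent (Sahlqvist): \forall x \forall y \forall z ((x R^2 y \wedge xRz) \to \exists w (y R^2 w \wedge z = w)) — i.e. a generalized confluence (Geach) condition.
G1: fails — cR²b, cRd but no w with bR²w and d=w.
G2: fails — w0R²w2, w0Rw0 but no w with w2R²w and w0=w.
G3: condition met.
G4: fails — 1R²0, 1R2 but no w with 0R²w and 2=w.
Valid on: G3.

G3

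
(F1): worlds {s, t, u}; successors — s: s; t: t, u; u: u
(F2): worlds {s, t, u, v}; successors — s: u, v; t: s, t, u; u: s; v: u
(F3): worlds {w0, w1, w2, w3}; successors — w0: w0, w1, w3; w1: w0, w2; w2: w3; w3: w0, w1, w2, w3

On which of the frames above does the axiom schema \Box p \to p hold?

This is the axiom for reflexivity; its first-order frame correspondent is \forall x Rxx.
(F1): condition met.
(F2): fails — world s does not see itself.
(F3): fails — world w1 does not see itself.
Valid on: (F1).

(F1)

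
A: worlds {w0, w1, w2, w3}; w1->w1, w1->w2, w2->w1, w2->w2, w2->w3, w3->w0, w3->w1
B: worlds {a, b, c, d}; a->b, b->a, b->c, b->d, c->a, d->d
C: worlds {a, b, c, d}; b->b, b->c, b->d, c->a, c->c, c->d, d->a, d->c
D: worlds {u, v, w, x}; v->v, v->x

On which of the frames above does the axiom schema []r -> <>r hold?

B

Frame correspondent (Sahlqvist): forall x exists y Rxy — i.e. seriality.
A: fails — world w0 has no successor.
B: condition met.
C: fails — world a has no successor.
D: fails — world u has no successor.
Valid on: B.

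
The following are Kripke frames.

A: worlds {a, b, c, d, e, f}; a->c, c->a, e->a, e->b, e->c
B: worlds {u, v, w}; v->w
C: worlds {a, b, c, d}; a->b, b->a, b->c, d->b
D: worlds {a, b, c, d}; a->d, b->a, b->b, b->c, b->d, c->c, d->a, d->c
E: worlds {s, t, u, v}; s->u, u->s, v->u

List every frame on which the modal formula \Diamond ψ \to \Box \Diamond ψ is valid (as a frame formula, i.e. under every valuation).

Frame correspondent (Sahlqvist): \forall x \forall y \forall z (Rxy \wedge Rxz \to Ryz) — i.e. the Euclidean property.
A: fails — Rac and Rac but not Rcc.
B: fails — Rvw and Rvw but not Rww.
C: fails — Rab and Rab but not Rbb.
D: fails — Rad and Rad but not Rdd.
E: fails — Rsu and Rsu but not Ruu.
Valid on no frame.

none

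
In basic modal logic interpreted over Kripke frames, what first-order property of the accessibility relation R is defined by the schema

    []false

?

□⊥ is valid iff no world has any successor (otherwise □⊥ fails at any world with one).
The converse is a direct semantic check.
So the correspondent is emptiness of R.

Emptiness of R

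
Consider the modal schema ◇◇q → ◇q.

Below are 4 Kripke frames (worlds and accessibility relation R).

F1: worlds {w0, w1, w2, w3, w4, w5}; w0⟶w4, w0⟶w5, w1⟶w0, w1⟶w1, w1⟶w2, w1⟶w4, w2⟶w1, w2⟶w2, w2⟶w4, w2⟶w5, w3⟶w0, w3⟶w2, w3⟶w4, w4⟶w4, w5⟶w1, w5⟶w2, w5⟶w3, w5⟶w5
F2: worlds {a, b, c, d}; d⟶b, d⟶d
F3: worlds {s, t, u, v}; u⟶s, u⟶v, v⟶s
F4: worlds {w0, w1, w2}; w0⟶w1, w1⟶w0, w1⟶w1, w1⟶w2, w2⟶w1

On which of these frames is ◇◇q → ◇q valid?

F2, F3

The schema corresponds to transitivity: ∀x ∀y ∀z (Rxy ∧ Ryz → Rxz).
F1: fails — Rw1w0 and Rw0w5 but not Rw1w5.
F2: holds.
F3: holds.
F4: fails — Rw0w1 and Rw1w2 but not Rw0w2.
Valid on: F2, F3.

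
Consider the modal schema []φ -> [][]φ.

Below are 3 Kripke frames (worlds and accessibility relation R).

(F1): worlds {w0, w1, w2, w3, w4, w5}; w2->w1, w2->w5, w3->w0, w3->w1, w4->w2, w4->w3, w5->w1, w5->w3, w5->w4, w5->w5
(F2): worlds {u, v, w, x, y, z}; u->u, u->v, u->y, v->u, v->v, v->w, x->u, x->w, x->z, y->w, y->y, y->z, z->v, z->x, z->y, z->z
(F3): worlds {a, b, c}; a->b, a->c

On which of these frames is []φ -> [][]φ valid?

(F3)

This is the axiom for transitivity; its first-order frame correspondent is forall x forall y forall z (Rxy & Ryz -> Rxz).
(F1): fails — Rw4w2 and Rw2w5 but not Rw4w5.
(F2): fails — Ruv and Rvw but not Ruw.
(F3): ✓.
Valid on: (F3).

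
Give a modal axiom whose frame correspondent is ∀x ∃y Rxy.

This is seriality; the standard corresponding axiom is D: □ψ → ◇ψ.

□ψ → ◇ψ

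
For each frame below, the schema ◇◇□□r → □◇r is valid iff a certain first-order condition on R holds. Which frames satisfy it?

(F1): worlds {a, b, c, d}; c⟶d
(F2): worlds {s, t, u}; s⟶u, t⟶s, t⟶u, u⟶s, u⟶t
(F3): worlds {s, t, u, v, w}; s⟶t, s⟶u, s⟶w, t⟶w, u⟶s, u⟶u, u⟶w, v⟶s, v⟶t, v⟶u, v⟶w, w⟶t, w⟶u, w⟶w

(F1), (F3)

Frame correspondent (Sahlqvist): ∀x ∀y ∀z ((xR²y ∧ xRz) → ∃w (yR²w ∧ zRw)) — i.e. a generalized confluence (Geach) condition.
(F1): ✓.
(F2): fails — tR²s, tRs but no w with sR²w and sRw.
(F3): ✓.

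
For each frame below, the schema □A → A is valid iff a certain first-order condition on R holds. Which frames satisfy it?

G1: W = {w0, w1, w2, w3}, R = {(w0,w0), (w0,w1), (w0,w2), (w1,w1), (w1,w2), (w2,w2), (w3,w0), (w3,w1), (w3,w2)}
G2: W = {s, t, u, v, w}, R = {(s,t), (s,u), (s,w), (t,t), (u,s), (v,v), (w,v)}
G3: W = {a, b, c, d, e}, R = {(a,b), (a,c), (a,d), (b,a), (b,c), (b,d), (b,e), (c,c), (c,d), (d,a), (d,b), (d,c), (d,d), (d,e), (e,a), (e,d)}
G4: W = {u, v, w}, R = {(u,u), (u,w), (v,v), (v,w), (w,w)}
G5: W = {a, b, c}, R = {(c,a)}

This is the axiom for reflexivity; its first-order frame correspondent is ∀x Rxx.
G1: fails — world w3 does not see itself.
G2: fails — world s does not see itself.
G3: fails — world a does not see itself.
G4: satisfies the condition.
G5: fails — world a does not see itself.

G4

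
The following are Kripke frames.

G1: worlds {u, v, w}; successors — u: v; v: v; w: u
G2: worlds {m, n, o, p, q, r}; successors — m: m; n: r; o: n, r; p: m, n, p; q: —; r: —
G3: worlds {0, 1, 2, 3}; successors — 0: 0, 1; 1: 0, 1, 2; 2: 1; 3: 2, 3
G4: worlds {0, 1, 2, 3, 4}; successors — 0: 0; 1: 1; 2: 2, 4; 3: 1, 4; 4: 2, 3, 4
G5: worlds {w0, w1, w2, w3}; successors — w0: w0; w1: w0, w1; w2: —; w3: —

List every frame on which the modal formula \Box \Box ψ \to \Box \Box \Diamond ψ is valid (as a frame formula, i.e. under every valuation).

This is the axiom for a generalized confluence (Geach) condition; its first-order frame correspondent is \forall x \forall z (x R^2 z \to \exists w (x R^2 w \wedge zRw)).
G1: ✓.
G2: fails — oR²r but no w with oR²w and rRw.
G3: ✓.
G4: ✓.
G5: ✓.

G1, G3, G4, G5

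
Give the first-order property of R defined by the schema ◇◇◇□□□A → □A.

∀x ∀y ∀z ((xR³y ∧ xRz) → ∃w (yR³w ∧ z = w))

This is a Sahlqvist (Geach-type) schema ◇^3□^3A → □^1◇^0A.
Minimal-valuation argument: fix x; take any y with xR^3y and any z with xR^1z. Set V(A) to the set of worlds R-reachable from y in exactly 3 steps. Then □^3A holds at y, so the antecedent holds at x; validity forces ◇^0A at z, giving a w with zR^0w and yR^3w.
First-order correspondent: ∀x ∀y ∀z ((xR³y ∧ xRz) → ∃w (yR³w ∧ z = w)).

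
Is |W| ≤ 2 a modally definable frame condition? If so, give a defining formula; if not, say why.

If a class were modally definable it would be closed under disjoint unions (Goldblatt–Thomason).
Any modal formula valid on each of 3 disjoint one-world frames is valid on their disjoint union (validity is preserved under disjoint unions). Each one-world frame has |W|=1≤2, but the union has |W|=3.
So no modal formula (or set of formulas) defines exactly the |W|≤2 frames.

Not definable by any modal formula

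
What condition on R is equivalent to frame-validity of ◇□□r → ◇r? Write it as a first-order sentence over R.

∀x ∀y (xRy → ∃w (yR²w ∧ xRw))

This is a Sahlqvist (Geach-type) schema ◇^1□^2r → □^0◇^1r.
Minimal-valuation argument: fix x; take any y with xR^1y and any z with xR^0z. Set V(r) to the set of worlds R-reachable from y in exactly 2 steps. Then □^2r holds at y, so the antecedent holds at x; validity forces ◇^1r at z, giving a w with zR^1w and yR^2w.
First-order correspondent: ∀x ∀y (xRy → ∃w (yR²w ∧ xRw)).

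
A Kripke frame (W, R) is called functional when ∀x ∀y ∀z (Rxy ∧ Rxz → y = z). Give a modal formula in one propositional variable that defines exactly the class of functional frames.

◇p → □p

A defining formula is ◇p → □p (the CD axiom).
Suppose ◇p→□p is valid. Take Rxy, Rxz and set V(p)={y}. Then ◇p at x, so □p at x, so p at z, i.e. z=y.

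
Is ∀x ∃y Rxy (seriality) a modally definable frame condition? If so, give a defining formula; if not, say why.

This is a Sahlqvist condition; the D axiom □r → ◇r defines it.
Suppose □r→◇r is valid. At any x set V(r)=W. Then □r at x, so ◇r at x, so x has a successor.

Yes, by □r → ◇r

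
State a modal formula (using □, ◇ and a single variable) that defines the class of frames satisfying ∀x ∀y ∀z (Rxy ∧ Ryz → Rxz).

The condition is transitivity. The 4 schema □q → □□q defines it.
Suppose □q→□□q is valid. Take Rxy, Ryz and set V(q)={w : Rxw}. Then □q at x, so □□q at x, so □q at y, so q at z, i.e. Rxz.

□q → □□q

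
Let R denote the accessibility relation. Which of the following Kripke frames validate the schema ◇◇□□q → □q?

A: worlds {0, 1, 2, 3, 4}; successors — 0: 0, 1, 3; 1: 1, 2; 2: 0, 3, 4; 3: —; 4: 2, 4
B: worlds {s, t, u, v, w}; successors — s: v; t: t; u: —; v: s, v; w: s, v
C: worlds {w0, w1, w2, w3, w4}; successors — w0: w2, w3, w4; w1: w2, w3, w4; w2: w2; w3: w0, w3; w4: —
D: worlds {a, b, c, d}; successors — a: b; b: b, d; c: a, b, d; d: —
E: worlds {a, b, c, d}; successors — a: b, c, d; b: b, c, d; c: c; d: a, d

B

The schema corresponds to a generalized confluence (Geach) condition: ∀x ∀y ∀z ((xR²y ∧ xRz) → ∃w (yR²w ∧ z = w)).
A: fails — 0R²3, 0R0 but no w with 3R²w and 0=w.
B: holds.
C: fails — w0R²w0, w0Rw4 but no w with w0R²w and w4=w.
D: fails — aR²d, aRb but no w with dR²w and b=w.
E: fails — aR²c, aRb but no w with cR²w and b=w.
Valid on: B.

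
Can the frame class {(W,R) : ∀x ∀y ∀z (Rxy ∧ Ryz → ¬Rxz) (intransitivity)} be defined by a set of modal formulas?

No

If a class were modally definable it would be closed under surjective bounded morphisms (Goldblatt–Thomason).
The 7-cycle (worlds s,t,u,v,w,x,y with s→t→u→v→w→x→y→s) is intransitive. Mapping every world to a single reflexive point • is a surjective bounded morphism; the reflexive point is not intransitive (R••∧R•• but R••).
So no modal formula (or set of formulas) defines exactly the intransitive frames.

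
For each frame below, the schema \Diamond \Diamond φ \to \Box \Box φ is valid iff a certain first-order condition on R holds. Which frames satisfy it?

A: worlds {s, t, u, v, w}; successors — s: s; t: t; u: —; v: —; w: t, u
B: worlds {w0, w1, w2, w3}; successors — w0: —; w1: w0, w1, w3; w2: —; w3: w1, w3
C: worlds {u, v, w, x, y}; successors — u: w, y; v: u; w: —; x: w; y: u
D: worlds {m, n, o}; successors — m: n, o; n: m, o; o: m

A

Frame correspondent (Sahlqvist): \forall x \forall y \forall z ((x R^2 y \wedge x R^2 z) \to \exists w (y = w \wedge z = w)) — i.e. a generalized confluence (Geach) condition.
A: ✓.
B: fails — w1R²w0, w1R²w1 but w0 ≠ w1.
C: fails — vR²w, vR²y but w ≠ y.
D: fails — mR²m, mR²o but m ≠ o.
Valid on: A.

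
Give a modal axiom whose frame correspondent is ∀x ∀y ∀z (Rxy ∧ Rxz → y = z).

This is partial functionality; the standard corresponding axiom is CD: ◇q → □q.
Suppose ◇q→□q is valid. Take Rxy, Rxz and set V(q)={y}. Then ◇q at x, so □q at x, so q at z, i.e. z=y.

◇q → □q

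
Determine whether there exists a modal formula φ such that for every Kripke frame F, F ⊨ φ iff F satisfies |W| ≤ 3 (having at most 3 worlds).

No

Modal frame validity is preserved under disjoint unions.
Any modal formula valid on each of 4 disjoint one-world frames is valid on their disjoint union (validity is preserved under disjoint unions). Each one-world frame has |W|=1≤3, but the union has |W|=4.
So the class is not modally definable.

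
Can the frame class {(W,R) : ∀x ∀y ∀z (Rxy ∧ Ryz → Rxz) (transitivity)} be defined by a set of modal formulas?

This is a Sahlqvist condition; the 4 axiom □p → □□p defines it.
Suppose □p→□□p is valid. Take Rxy, Ryz and set V(p)={w : Rxw}. Then □p at x, so □□p at x, so □p at y, so p at z, i.e. Rxz.

Yes, by □p → □□p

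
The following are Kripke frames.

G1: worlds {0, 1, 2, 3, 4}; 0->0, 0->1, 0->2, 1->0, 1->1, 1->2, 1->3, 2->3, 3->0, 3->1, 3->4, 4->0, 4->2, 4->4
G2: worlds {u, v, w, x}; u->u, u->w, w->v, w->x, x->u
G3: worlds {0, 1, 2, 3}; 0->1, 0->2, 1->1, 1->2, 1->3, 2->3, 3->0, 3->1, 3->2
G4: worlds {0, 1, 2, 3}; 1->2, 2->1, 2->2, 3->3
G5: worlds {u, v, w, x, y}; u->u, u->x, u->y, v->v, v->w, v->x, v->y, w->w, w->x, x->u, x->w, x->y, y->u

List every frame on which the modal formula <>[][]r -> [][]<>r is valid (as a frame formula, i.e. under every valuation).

G4, G5

This is the axiom for a generalized confluence (Geach) condition; its first-order frame correspondent is forall x forall y forall z ((xRy & x R^2 z) -> exists w (y R^2 w & zRw)).
G1: fails — 0R2, 0R²2 but no w with 2R²w and 2Rw.
G2: fails — uRu, uR²v but no t with uR²t and vRt.
G3: fails — 0R2, 0R²2 but no w with 2R²w and 2Rw.
G4: ✓.
G5: ✓.
Valid on: G4, G5.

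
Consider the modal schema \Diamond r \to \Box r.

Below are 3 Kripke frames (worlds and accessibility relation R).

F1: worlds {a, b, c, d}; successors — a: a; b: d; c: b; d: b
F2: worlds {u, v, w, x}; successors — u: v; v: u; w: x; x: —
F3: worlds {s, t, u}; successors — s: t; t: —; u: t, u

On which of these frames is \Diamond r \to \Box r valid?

The schema corresponds to partial functionality: \forall x \forall y \forall z (Rxy \wedge Rxz \to y = z).
F1: ✓.
F2: ✓.
F3: fails — u sees both t and u.

F1, F2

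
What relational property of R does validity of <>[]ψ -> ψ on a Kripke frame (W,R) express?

Replacing ψ by ¬ψ and contraposing gives the equivalent schema ψ → □◇ψ.
Suppose ψ→□◇ψ is valid. Take Rxy and set V(ψ)={x}. Then ψ at x, so □◇ψ at x, so ◇ψ at y, so some z with Ryz has ψ; z=x, i.e. Ryx.
The converse is a direct semantic check.
Frame condition: forall x forall y (Rxy -> Ryx).

symmetry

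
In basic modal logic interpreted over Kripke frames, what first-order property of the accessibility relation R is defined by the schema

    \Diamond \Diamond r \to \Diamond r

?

Transitivity

This is frame-equivalent to □r → □□r (substitute ¬r for r and contrapose).
Suppose □r→□□r is valid. Take Rxy, Ryz and set V(r)={w : Rxw}. Then □r at x, so □□r at x, so □r at y, so r at z, i.e. Rxz.
Conversely, any frame satisfying \forall x \forall y \forall z (Rxy \wedge Ryz \to Rxz) validates the schema.
So the correspondent is transitivity.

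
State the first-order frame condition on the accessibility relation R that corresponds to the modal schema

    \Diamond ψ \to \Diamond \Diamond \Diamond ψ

\forall x \forall y (xRy \to \exists w (y = w \wedge x R^3 w))

This is a Sahlqvist (Geach-type) schema ◇^1□^0ψ → □^0◇^3ψ.
First-order correspondent: \forall x \forall y (xRy \to \exists w (y = w \wedge x R^3 w)).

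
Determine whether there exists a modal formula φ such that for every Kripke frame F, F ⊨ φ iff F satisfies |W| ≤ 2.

Any modally definable frame class is closed under disjoint unions.
Any modal formula valid on each of 3 disjoint one-world frames is valid on their disjoint union (validity is preserved under disjoint unions). Each one-world frame has |W|=1≤2, but the union has |W|=3.
So the class is not modally definable.

Not definable by any modal formula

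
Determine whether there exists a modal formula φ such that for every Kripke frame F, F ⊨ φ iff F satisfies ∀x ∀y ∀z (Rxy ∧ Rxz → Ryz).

Yes — defined by ◇q → □◇q

The condition is the Euclidean property. A defining modal formula is ◇q → □◇q.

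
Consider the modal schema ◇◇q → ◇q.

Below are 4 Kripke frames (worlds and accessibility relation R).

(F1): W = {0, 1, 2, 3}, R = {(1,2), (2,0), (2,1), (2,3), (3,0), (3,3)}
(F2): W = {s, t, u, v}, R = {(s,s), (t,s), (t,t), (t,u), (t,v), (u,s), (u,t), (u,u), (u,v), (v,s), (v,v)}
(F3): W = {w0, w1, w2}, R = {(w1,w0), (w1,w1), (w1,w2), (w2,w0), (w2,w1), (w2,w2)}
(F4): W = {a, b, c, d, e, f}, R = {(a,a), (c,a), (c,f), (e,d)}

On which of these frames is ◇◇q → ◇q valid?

(F2), (F3), (F4)

The schema corresponds to transitivity: ∀x ∀y ∀z (Rxy ∧ Ryz → Rxz).
(F1): fails — R12 and R23 but not R13.
(F2): condition met.
(F3): condition met.
(F4): condition met.
Valid on: (F2), (F3), (F4).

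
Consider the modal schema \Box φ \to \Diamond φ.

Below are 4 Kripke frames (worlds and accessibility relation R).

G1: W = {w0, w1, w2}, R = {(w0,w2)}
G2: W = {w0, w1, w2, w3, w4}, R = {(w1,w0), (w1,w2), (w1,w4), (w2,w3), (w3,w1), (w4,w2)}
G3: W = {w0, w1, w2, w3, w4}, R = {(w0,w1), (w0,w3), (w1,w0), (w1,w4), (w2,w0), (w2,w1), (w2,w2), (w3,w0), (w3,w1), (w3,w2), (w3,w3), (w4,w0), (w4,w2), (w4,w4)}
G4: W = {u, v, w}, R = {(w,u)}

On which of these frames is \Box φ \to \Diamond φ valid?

Frame correspondent (Sahlqvist): \forall x \exists y Rxy — i.e. seriality.
G1: fails — world w1 has no successor.
G2: fails — world w0 has no successor.
G3: satisfies the condition.
G4: fails — world u has no successor.

G3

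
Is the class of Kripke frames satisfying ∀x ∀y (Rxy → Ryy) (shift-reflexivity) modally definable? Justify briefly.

The condition is shift-reflexivity. A defining modal formula is □(□p → p).
Suppose □(□p→p) is valid. Take Rxy and set V(p)={w : Ryw}. Then at y, □p holds; since □(□p→p) at x, □p→p at y, so p at y, i.e. Ryy.

Definable; □(□p → p) defines it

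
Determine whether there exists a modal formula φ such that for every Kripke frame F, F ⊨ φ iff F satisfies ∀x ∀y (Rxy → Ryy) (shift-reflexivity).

Yes, by □(□r → r)

This is a Sahlqvist condition; the T□ axiom □(□r → r) defines it.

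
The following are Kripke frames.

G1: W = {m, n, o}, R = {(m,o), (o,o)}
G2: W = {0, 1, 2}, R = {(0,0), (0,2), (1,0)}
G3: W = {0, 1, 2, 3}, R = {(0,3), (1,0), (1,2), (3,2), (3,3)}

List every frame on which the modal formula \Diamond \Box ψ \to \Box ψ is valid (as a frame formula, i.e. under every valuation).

G1

The schema corresponds to the Euclidean property: \forall x \forall y \forall z (Rxy \wedge Rxz \to Ryz).
G1: condition met.
G2: fails — R02 and R00 but not R20.
G3: fails — R10 and R10 but not R00.
Valid on: G1.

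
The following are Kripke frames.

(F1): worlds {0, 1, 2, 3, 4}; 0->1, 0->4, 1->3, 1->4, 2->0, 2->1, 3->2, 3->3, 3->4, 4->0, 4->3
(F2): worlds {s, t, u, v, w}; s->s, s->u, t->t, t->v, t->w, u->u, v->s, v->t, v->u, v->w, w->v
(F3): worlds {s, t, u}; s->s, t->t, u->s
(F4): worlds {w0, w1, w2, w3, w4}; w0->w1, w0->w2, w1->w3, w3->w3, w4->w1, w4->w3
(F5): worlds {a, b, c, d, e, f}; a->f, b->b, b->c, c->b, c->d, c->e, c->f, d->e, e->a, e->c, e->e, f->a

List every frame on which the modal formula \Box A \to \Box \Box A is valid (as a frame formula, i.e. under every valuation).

(F3)

The schema corresponds to transitivity: \forall x \forall y \forall z (Rxy \wedge Ryz \to Rxz).
(F1): fails — R34 and R40 but not R30.
(F2): fails — Rtv and Rvu but not Rtu.
(F3): condition met.
(F4): fails — Rw0w1 and Rw1w3 but not Rw0w3.
(F5): fails — Rbc and Rcd but not Rbd.
Valid on: (F3).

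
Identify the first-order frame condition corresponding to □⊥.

emptiness of R: ∀x ∀y ¬Rxy

This is the Ver axiom.
It corresponds to emptiness of R: ∀x ∀y ¬Rxy.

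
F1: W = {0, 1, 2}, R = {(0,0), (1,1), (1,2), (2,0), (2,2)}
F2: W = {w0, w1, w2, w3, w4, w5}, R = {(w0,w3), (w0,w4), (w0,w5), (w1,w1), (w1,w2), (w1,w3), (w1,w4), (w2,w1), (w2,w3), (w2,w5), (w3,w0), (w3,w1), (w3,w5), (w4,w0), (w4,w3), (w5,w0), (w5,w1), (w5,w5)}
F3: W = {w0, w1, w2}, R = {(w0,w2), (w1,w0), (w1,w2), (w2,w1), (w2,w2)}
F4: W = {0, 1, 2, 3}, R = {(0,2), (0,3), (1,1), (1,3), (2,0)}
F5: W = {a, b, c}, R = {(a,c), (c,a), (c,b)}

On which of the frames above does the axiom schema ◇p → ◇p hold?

Frame correspondent (Sahlqvist): ∀x ∀y (xRy → ∃w (y = w ∧ xRw)) — i.e. a generalized confluence (Geach) condition.
F1: satisfies the condition.
F2: satisfies the condition.
F3: satisfies the condition.
F4: satisfies the condition.
F5: satisfies the condition.

F1, F2, F3, F4, F5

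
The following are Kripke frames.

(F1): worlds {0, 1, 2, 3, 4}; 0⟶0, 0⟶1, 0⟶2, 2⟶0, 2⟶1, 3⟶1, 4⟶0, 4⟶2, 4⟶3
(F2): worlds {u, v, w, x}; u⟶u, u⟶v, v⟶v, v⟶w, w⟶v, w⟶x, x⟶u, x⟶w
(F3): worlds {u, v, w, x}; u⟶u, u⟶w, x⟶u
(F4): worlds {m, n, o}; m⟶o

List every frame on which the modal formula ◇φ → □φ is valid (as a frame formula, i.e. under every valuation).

Frame correspondent (Sahlqvist): ∀x ∀y ∀z (Rxy ∧ Rxz → y = z) — i.e. partial functionality.
(F1): fails — 0 sees both 0 and 1.
(F2): fails — u sees both u and v.
(F3): fails — u sees both u and w.
(F4): condition met.
Valid on: (F4).

(F4)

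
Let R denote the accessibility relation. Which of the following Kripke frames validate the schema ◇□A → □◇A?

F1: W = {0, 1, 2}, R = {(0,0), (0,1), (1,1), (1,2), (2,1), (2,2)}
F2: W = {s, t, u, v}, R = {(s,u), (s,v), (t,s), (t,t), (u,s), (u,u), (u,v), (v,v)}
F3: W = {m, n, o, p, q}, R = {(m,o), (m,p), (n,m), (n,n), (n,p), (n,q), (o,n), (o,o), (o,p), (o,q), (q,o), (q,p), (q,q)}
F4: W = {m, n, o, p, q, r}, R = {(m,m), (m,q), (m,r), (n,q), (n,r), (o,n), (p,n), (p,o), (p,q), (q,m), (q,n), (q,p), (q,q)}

Frame correspondent (Sahlqvist): ∀x ∀y ∀z (Rxy ∧ Rxz → ∃w (Ryw ∧ Rzw)) — i.e. convergence.
F1: ✓.
F2: fails — Rts and Rtt but s and t have no common successor.
F3: fails — Rmo and Rmp but o and p have no common successor.
F4: fails — Rmr and Rmr but r and r have no common successor.
Valid on: F1.

F1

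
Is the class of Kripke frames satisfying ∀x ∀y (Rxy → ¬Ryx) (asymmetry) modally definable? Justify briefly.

Modal frame validity is preserved under surjective bounded morphisms.
The 5-cycle (worlds w0,w1,w2,w3,w4 with w0→w1→w2→w3→w4→w0) is asymmetric. Mapping every world to a single reflexive point • is a surjective bounded morphism, and the reflexive point is not asymmetric (R•• but asymmetry requires ¬R••).
So the class is not modally definable.

Not modally definable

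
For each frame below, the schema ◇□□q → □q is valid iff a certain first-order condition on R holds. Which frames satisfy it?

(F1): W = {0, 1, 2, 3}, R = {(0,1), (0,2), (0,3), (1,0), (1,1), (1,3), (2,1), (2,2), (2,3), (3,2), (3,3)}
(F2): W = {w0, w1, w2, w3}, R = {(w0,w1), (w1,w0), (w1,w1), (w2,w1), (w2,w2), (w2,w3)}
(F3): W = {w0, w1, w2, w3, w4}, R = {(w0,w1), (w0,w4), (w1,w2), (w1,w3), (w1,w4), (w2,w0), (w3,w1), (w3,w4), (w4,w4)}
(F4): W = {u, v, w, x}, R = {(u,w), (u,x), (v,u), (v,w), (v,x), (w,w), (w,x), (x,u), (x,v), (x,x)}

The schema corresponds to a generalized confluence (Geach) condition: ∀x ∀y ∀z ((xRy ∧ xRz) → ∃w (yR²w ∧ z = w)).
(F1): fails — 1R3, 1R0 but no w with 3R²w and 0=w.
(F2): fails — w2Rw1, w2Rw2 but no w with w1R²w and w2=w.
(F3): fails — w0Rw4, w0Rw1 but no w with w4R²w and w1=w.
(F4): condition met.
Valid on: (F4).

(F4)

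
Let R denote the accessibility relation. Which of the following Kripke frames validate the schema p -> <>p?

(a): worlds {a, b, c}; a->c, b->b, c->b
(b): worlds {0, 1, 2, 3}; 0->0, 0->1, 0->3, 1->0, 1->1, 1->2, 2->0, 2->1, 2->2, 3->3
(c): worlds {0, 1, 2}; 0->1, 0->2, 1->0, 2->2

This is the axiom for reflexivity; its first-order frame correspondent is forall x Rxx.
(a): fails — world a does not see itself.
(b): satisfies the condition.
(c): fails — world 0 does not see itself.

(b)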